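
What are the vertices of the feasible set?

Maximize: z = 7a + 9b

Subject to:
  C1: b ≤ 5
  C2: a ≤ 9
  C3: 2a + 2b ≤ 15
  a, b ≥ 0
Each vertex is the intersection of two constraint boundaries that also satisfies all remaining constraints:
  a = 0 and b = 0 → (0, 0)
  2a + 2b = 15 and b = 0 → (7.5, 0)
  b = 5 and 2a + 2b = 15 → (2.5, 5)
  b = 5 and a = 0 → (0, 5)

Vertices: (0, 0), (7.5, 0), (2.5, 5), (0, 5)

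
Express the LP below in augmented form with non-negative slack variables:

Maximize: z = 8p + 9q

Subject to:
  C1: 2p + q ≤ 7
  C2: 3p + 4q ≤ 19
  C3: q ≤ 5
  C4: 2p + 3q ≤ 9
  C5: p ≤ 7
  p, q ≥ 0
max z = 8p + 9q

s.t.
  2p + q + s1 = 7
  3p + 4q + s2 = 19
  q + s3 = 5
  2p + 3q + s4 = 9
  p + s5 = 7
  p, q, s1, s2, s3, s4, s5 ≥ 0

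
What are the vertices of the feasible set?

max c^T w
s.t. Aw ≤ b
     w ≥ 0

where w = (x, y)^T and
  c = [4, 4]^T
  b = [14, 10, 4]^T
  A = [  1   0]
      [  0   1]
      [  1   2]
Each vertex is the intersection of two constraint boundaries that also satisfies all remaining constraints:
  x = 0 and y = 0 → (0, 0)
  x + 2y = 4 and y = 0 → (4, 0)
  x + 2y = 4 and x = 0 → (0, 2)

Vertices: (0, 0), (4, 0), (0, 2)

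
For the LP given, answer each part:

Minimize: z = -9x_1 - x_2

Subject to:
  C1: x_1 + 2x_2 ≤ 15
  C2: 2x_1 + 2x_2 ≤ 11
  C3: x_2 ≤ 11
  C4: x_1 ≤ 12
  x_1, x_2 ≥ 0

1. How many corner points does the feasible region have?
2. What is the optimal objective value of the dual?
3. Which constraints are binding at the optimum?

1. 3
2. -49.5 (by strong duality, equal to the primal optimum)
3. C2, x_2 ≥ 0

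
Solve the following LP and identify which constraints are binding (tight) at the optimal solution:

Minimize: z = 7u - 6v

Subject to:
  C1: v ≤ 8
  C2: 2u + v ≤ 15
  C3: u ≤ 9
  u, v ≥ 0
Optimal: u = 0, v = 8
Slack at optimum:
  C1: slack = 0 (binding)
  C2: slack = 7
  C3: slack = 9
  u ≥ 0: u = 0 (binding)
  v ≥ 0: v = 8
Binding constraints: C1, u ≥ 0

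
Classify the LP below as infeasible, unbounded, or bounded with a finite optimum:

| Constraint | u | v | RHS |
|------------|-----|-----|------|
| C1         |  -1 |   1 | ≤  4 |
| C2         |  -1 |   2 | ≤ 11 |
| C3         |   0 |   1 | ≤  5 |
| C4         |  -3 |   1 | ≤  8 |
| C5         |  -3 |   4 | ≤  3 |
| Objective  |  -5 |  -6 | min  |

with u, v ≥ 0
Feasible point: (0, 0) satisfies every constraint, so the LP is feasible.
Direction d = (1, 0): for each constraint row a, a·d ≤ 0 —
  (-1)(1) + (1)(0) = -1 ≤ 0
  (-1)(1) + (2)(0) = -1 ≤ 0
  (0)(1) + (1)(0) = 0 ≤ 0
  (-3)(1) + (1)(0) = -3 ≤ 0
  (-3)(1) + (4)(0) = -3 ≤ 0
and d ≥ 0, so (0, 0) + t·d stays feasible for every t ≥ 0. Along this ray z = -5u - 6v changes by -5 per unit t, so z → −∞.

The LP is unbounded; z can be made arbitrarily small.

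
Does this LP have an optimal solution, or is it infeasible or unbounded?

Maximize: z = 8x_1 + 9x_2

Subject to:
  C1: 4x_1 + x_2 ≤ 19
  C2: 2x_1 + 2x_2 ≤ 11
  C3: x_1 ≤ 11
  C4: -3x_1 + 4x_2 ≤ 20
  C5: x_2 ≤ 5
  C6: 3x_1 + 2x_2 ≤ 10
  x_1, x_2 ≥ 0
The point (0, 5) satisfies every constraint, so the LP is feasible; the constraints give x_1 ≤ 11 and x_2 ≤ 5, which with x_1, x_2 ≥ 0 keep the feasible region inside a bounded box. A feasible, bounded LP attains a finite optimum at a vertex.

The LP has an optimal solution: (0, 5) with z = 45.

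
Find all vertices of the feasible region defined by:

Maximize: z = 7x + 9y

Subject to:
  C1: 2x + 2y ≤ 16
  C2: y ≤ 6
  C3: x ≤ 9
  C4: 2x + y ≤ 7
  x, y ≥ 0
Each vertex is the intersection of two constraint boundaries that also satisfies all remaining constraints:
  x = 0 and y = 0 → (0, 0)
  2x + y = 7 and y = 0 → (3.5, 0)
  y = 6 and 2x + y = 7 → (0.5, 6)
  y = 6 and x = 0 → (0, 6)

Vertices: (0, 0), (3.5, 0), (0.5, 6), (0, 6)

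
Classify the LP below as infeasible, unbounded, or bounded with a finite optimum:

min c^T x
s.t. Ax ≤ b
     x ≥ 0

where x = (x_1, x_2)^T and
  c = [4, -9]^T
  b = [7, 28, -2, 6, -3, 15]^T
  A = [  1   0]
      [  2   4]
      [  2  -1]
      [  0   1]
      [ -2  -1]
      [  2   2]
The point (0, 6) satisfies every constraint, so the LP is feasible; the constraints give x_1 ≤ 7 and x_2 ≤ 6, which with x_1, x_2 ≥ 0 keep the feasible region inside a bounded box. A feasible, bounded LP attains a finite optimum at a vertex.

Evaluating z = 4x_1 - 9x_2 at each vertex:
  (0, 3): z = -27
  (0.25, 2.5): z = -21.5
  (1.833, 5.667): z = -43.67
  (1.5, 6): z = -48
  (0, 6): z = -54

Bounded optimum: z* = -54 at (0, 6).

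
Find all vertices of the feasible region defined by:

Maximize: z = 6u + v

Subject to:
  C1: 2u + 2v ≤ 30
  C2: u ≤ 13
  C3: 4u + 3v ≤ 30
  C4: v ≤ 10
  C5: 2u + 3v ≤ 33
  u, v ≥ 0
Each vertex is the intersection of two constraint boundaries that also satisfies all remaining constraints:
  u = 0 and v = 0 → (0, 0)
  4u + 3v = 30 and v = 0 → (7.5, 0)
  4u + 3v = 30 and v = 10 → (0, 10)

Vertices: (0, 0), (7.5, 0), (0, 10)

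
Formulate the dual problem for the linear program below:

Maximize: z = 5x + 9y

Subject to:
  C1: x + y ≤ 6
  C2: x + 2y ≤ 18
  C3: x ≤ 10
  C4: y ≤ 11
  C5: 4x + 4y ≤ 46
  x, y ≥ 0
Minimize: z = 6y1 + 18y2 + 10y3 + 11y4 + 46y5

Subject to:
  C1: -y1 - y2 - y3 - 4y5 ≤ -5
  C2: -y1 - 2y2 - y4 - 4y5 ≤ -9
  y1, y2, y3, y4, y5 ≥ 0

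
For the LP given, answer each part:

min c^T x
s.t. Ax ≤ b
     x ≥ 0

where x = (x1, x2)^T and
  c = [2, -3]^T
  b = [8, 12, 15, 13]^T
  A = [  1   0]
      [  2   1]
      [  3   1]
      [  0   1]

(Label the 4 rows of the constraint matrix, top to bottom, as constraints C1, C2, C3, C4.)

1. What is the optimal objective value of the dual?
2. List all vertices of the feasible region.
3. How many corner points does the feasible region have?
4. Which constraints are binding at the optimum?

1. -36 (by strong duality, equal to the primal optimum)
2. (0, 0), (5, 0), (3, 6), (0, 12)
3. 4
4. C2, x1 ≥ 0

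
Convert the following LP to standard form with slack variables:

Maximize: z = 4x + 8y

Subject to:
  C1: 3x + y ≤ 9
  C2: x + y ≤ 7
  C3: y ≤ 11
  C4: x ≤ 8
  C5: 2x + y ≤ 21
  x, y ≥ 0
max z = 4x + 8y

s.t.
  3x + y + s1 = 9
  x + y + s2 = 7
  y + s3 = 11
  x + s4 = 8
  2x + y + s5 = 21
  x, y, s1, s2, s3, s4, s5 ≥ 0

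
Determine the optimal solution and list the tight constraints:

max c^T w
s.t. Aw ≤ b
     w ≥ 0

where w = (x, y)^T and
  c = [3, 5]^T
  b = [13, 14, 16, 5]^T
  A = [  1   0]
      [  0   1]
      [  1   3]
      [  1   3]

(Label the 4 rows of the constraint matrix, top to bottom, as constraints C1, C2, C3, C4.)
Optimal: x = 5, y = 0
Slack at optimum:
  C1: slack = 8
  C2: slack = 14
  C3: slack = 11
  C4: slack = 0 (binding)
  x ≥ 0: x = 5
  y ≥ 0: y = 0 (binding)
Binding constraints: C4, y ≥ 0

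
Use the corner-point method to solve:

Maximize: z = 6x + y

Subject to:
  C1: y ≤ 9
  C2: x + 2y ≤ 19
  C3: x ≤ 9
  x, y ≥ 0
x = 9, y = 5, z = 59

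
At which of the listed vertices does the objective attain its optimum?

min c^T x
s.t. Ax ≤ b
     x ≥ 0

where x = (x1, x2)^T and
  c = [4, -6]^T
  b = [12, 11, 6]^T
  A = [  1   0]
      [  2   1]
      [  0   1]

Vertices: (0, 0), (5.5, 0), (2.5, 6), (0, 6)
Evaluating z = 4x1 - 6x2 at each vertex:
  (0, 0): z = 0
  (5.5, 0): z = 22
  (2.5, 6): z = -26
  (0, 6): z = -36

The smallest value is z = -36, attained at (0, 6).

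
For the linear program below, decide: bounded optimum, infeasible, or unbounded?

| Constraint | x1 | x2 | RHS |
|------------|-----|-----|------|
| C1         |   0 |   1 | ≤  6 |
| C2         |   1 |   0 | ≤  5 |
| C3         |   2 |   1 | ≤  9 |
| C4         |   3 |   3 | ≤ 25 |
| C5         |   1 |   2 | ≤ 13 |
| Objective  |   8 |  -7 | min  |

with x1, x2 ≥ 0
The point (0, 6) satisfies every constraint, so the LP is feasible; the constraints give x1 ≤ 5 and x2 ≤ 6, which with x1, x2 ≥ 0 keep the feasible region inside a bounded box. A feasible, bounded LP attains a finite optimum at a vertex.

The LP has an optimal solution: (0, 6) with z = -42.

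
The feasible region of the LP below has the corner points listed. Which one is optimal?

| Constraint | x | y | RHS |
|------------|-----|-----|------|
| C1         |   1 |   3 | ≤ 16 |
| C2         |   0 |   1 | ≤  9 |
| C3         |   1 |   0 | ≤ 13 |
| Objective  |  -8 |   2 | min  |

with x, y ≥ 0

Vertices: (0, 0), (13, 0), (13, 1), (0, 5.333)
(13, 0) with z = -104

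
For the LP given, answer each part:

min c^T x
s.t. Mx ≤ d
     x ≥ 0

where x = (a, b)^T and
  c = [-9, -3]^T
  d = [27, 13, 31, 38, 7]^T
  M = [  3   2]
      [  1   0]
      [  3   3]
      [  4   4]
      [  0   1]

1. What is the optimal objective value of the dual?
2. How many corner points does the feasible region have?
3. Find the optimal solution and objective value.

1. -81 (by strong duality, equal to the primal optimum)
2. 5
3. a = 9, b = 0, z = -81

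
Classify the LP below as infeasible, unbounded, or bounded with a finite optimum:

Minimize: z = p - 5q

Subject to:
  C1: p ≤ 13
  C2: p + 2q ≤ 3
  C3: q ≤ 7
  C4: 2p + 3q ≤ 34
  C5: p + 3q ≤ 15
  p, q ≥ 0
The point (0, 1.5) satisfies every constraint, so the LP is feasible; the constraints give p ≤ 13 and q ≤ 7, which with p, q ≥ 0 keep the feasible region inside a bounded box. A feasible, bounded LP attains a finite optimum at a vertex.

Evaluating z = p - 5q at each vertex:
  (0, 0): z = 0
  (3, 0): z = 3
  (0, 1.5): z = -7.5

Bounded optimum: z* = -7.5 at (0, 1.5).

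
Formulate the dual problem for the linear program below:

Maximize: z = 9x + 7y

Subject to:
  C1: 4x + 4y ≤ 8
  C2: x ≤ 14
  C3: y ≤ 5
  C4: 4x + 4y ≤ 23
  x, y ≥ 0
Minimize: z = 8y1 + 14y2 + 5y3 + 23y4

Subject to:
  C1: -4y1 - y2 - 4y4 ≤ -9
  C2: -4y1 - y3 - 4y4 ≤ -7
  y1, y2, y3, y4 ≥ 0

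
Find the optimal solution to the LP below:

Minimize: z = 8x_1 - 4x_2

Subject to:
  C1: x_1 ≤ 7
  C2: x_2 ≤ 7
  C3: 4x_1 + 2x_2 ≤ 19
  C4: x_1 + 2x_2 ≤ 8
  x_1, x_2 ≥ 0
x_1 = 0, x_2 = 4, z = -16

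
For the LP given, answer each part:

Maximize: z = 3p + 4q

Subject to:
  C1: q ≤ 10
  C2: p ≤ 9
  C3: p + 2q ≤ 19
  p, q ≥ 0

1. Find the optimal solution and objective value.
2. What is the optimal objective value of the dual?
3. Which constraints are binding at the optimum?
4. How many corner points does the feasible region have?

1. p = 9, q = 5, z = 47
2. 47 (by strong duality, equal to the primal optimum)
3. C2, C3
4. 4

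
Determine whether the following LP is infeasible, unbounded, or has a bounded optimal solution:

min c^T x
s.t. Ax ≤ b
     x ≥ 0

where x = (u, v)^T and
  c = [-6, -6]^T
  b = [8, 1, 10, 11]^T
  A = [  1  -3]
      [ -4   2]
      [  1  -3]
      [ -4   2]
Feasible point: (0, 0) satisfies every constraint, so the LP is feasible.
Direction d = (1, 1): for each constraint row a, a·d ≤ 0 —
  (1)(1) + (-3)(1) = -2 ≤ 0
  (-4)(1) + (2)(1) = -2 ≤ 0
  (1)(1) + (-3)(1) = -2 ≤ 0
  (-4)(1) + (2)(1) = -2 ≤ 0
and d ≥ 0, so (0, 0) + t·d stays feasible for every t ≥ 0. Along this ray z = -6u - 6v changes by -12 per unit t, so z → −∞.

Unbounded: there is a feasible ray along which z → −∞.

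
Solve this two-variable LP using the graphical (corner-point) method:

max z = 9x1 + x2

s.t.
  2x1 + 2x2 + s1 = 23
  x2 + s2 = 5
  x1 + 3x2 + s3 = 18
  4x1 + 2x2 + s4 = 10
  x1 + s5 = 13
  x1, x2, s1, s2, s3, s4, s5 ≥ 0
Each vertex is the intersection of two constraint boundaries that also satisfies all remaining constraints:
  x1 = 0 and x2 = 0 → (0, 0)
  4x1 + 2x2 = 10 and x2 = 0 → (2.5, 0)
  x2 = 5 and 4x1 + 2x2 = 10 → (0, 5)

Evaluating z = 9x1 + x2 at each vertex:
  (0, 0): z = 0
  (2.5, 0): z = 22.5
  (0, 5): z = 5

The maximum is at (2.5, 0) with z = 22.5.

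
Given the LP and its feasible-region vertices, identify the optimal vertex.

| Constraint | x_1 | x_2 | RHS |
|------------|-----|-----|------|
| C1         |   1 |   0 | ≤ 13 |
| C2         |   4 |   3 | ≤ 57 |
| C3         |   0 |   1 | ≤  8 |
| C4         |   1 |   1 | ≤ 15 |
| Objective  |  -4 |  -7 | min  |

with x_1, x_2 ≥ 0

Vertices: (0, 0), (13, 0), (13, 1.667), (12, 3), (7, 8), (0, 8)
Evaluating z = -4x_1 - 7x_2 at each vertex:
  (0, 0): z = 0
  (13, 0): z = -52
  (13, 1.667): z = -63.67
  (12, 3): z = -69
  (7, 8): z = -84
  (0, 8): z = -56

The smallest value is z = -84, attained at (7, 8).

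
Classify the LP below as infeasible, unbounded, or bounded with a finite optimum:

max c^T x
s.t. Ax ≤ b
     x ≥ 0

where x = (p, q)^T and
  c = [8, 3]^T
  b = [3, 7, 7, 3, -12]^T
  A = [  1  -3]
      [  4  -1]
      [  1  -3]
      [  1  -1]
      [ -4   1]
One constraint requires 4p - q ≤ 7, while the constraint -4p + q ≤ -12 is equivalent to 4p - q ≥ 12. Together they would need 12 ≤ 4p - q ≤ 7, which is impossible since 12 > 7. No point satisfies all constraints.

Infeasible — the constraint set is empty.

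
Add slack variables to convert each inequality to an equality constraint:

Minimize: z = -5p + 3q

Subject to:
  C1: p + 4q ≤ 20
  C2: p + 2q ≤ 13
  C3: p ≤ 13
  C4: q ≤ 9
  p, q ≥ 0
min z = -5p + 3q

s.t.
  p + 4q + s1 = 20
  p + 2q + s2 = 13
  p + s3 = 13
  q + s4 = 9
  p, q, s1, s2, s3, s4 ≥ 0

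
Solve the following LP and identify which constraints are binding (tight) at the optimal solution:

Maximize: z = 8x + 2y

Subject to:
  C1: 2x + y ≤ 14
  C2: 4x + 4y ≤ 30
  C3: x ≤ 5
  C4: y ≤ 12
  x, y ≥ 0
Optimal: x = 5, y = 2.5
Slack at optimum:
  C1: slack = 1.5
  C2: slack = 0 (binding)
  C3: slack = 0 (binding)
  C4: slack = 9.5
  x ≥ 0: x = 5
  y ≥ 0: y = 2.5
Binding constraints: C2, C3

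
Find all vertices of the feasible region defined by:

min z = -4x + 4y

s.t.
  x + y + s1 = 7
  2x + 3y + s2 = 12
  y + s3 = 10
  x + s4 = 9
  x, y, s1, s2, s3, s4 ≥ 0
Each vertex is the intersection of two constraint boundaries that also satisfies all remaining constraints:
  x = 0 and y = 0 → (0, 0)
  2x + 3y = 12 and y = 0 → (6, 0)
  2x + 3y = 12 and x = 0 → (0, 4)

Vertices: (0, 0), (6, 0), (0, 4)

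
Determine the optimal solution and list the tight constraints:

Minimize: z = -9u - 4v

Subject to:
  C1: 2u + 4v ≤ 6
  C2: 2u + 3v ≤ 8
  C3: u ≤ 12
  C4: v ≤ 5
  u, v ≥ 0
Optimal: u = 3, v = 0
Slack at optimum:
  C1: slack = 0 (binding)
  C2: slack = 2
  C3: slack = 9
  C4: slack = 5
  u ≥ 0: u = 3
  v ≥ 0: v = 0 (binding)
Binding constraints: C1, v ≥ 0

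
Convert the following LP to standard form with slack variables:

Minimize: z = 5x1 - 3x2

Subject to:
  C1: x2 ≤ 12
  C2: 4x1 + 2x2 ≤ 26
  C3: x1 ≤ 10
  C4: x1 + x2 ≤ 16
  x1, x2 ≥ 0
min z = 5x1 - 3x2

s.t.
  x2 + s1 = 12
  4x1 + 2x2 + s2 = 26
  x1 + s3 = 10
  x1 + x2 + s4 = 16
  x1, x2, s1, s2, s3, s4 ≥ 0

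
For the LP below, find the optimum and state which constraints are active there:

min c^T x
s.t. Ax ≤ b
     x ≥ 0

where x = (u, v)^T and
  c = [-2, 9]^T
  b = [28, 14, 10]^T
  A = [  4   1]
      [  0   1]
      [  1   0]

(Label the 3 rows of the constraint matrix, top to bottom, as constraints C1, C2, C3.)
Optimal: u = 7, v = 0
Slack at optimum:
  C1: slack = 0 (binding)
  C2: slack = 14
  C3: slack = 3
  u ≥ 0: u = 7
  v ≥ 0: v = 0 (binding)
Binding constraints: C1, v ≥ 0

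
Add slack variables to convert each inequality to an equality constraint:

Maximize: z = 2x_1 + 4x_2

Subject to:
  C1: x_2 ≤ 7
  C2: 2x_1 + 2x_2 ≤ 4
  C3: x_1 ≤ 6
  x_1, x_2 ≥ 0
max z = 2x_1 + 4x_2

s.t.
  x_2 + s1 = 7
  2x_1 + 2x_2 + s2 = 4
  x_1 + s3 = 6
  x_1, x_2, s1, s2, s3 ≥ 0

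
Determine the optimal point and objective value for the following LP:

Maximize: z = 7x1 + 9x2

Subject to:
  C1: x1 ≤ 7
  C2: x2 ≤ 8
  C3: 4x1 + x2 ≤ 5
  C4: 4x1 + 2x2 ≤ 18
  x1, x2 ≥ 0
Each vertex is the intersection of two constraint boundaries that also satisfies all remaining constraints:
  x1 = 0 and x2 = 0 → (0, 0)
  4x1 + x2 = 5 and x2 = 0 → (1.25, 0)
  4x1 + x2 = 5 and x1 = 0 → (0, 5)

Evaluating z = 7x1 + 9x2 at each vertex:
  (0, 0): z = 0
  (1.25, 0): z = 8.75
  (0, 5): z = 45

The maximum is at (0, 5) with z = 45.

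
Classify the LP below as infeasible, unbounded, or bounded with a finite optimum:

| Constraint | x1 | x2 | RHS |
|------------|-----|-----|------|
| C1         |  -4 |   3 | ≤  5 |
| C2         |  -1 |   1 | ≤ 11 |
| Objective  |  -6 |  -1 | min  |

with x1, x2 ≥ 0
Feasible point: (0, 0) satisfies every constraint, so the LP is feasible.
Direction d = (1, 0): for each constraint row a, a·d ≤ 0 —
  (-4)(1) + (3)(0) = -4 ≤ 0
  (-1)(1) + (1)(0) = -1 ≤ 0
and d ≥ 0, so (0, 0) + t·d stays feasible for every t ≥ 0. Along this ray z = -6x1 - x2 changes by -6 per unit t, so z → −∞.

Unbounded: there is a feasible ray along which z → −∞.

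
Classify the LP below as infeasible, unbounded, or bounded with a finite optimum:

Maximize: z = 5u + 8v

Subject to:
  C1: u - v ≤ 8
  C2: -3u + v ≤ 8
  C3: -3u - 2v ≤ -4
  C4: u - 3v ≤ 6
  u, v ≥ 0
Feasible point: (0, 2) satisfies every constraint, so the LP is feasible.
Direction d = (1, 1): for each constraint row a, a·d ≤ 0 —
  (1)(1) + (-1)(1) = 0 ≤ 0
  (-3)(1) + (1)(1) = -2 ≤ 0
  (-3)(1) + (-2)(1) = -5 ≤ 0
  (1)(1) + (-3)(1) = -2 ≤ 0
and d ≥ 0, so (0, 2) + t·d stays feasible for every t ≥ 0. Along this ray z = 5u + 8v changes by 13 per unit t, so z → +∞.

Unbounded: there is a feasible ray along which z → +∞.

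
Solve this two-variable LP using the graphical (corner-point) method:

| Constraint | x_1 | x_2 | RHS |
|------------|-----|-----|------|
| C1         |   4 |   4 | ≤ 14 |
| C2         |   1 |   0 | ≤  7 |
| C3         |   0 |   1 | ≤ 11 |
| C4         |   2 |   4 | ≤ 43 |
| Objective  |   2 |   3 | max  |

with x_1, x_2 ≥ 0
x_1 = 0, x_2 = 3.5, z = 10.5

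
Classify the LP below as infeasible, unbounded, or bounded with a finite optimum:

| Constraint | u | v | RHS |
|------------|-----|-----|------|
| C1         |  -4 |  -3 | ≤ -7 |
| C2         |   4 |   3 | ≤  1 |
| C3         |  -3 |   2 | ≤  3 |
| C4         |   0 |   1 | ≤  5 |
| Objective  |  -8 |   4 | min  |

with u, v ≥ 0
C2 requires 4u + 3v ≤ 1, while C1 (-4u - 3v ≤ -7) is equivalent to 4u + 3v ≥ 7. Together they would need 7 ≤ 4u + 3v ≤ 1, which is impossible since 7 > 1. No point satisfies all constraints.

Infeasible — the constraint set is empty.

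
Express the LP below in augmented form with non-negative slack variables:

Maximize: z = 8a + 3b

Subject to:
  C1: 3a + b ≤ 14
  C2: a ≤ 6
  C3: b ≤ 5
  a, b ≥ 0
max z = 8a + 3b

s.t.
  3a + b + s1 = 14
  a + s2 = 6
  b + s3 = 5
  a, b, s1, s2, s3 ≥ 0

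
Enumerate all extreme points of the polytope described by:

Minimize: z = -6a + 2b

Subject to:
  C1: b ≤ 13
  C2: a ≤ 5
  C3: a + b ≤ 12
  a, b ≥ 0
Each vertex is the intersection of two constraint boundaries that also satisfies all remaining constraints:
  a = 0 and b = 0 → (0, 0)
  a = 5 and b = 0 → (5, 0)
  a = 5 and a + b = 12 → (5, 7)
  a + b = 12 and a = 0 → (0, 12)

Vertices: (0, 0), (5, 0), (5, 7), (0, 12)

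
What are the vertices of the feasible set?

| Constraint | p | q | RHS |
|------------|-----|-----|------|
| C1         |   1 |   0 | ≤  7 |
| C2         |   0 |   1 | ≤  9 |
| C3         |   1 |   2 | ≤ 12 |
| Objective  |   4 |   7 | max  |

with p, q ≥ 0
Each vertex is the intersection of two constraint boundaries that also satisfies all remaining constraints:
  p = 0 and q = 0 → (0, 0)
  p = 7 and q = 0 → (7, 0)
  p = 7 and p + 2q = 12 → (7, 2.5)
  p + 2q = 12 and p = 0 → (0, 6)

Vertices: (0, 0), (7, 0), (7, 2.5), (0, 6)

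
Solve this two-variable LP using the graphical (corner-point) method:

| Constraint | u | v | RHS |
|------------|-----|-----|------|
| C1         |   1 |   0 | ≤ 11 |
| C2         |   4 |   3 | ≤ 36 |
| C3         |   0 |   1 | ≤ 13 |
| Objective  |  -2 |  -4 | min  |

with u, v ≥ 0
Each vertex is the intersection of two constraint boundaries that also satisfies all remaining constraints:
  u = 0 and v = 0 → (0, 0)
  4u + 3v = 36 and v = 0 → (9, 0)
  4u + 3v = 36 and u = 0 → (0, 12)

Evaluating z = -2u - 4v at each vertex:
  (0, 0): z = 0
  (9, 0): z = -18
  (0, 12): z = -48

The minimum is at (0, 12) with z = -48.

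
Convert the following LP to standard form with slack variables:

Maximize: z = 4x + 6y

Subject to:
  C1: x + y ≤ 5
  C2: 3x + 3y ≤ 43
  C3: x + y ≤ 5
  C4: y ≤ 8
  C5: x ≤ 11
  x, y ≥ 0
max z = 4x + 6y

s.t.
  x + y + s1 = 5
  3x + 3y + s2 = 43
  x + y + s3 = 5
  y + s4 = 8
  x + s5 = 11
  x, y, s1, s2, s3, s4, s5 ≥ 0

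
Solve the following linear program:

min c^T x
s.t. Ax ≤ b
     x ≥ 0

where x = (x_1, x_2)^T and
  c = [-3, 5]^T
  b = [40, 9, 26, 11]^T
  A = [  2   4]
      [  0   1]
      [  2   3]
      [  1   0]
Each vertex is the intersection of two constraint boundaries that also satisfies all remaining constraints:
  x_1 = 0 and x_2 = 0 → (0, 0)
  x_1 = 11 and x_2 = 0 → (11, 0)
  2x_1 + 3x_2 = 26 and x_1 = 11 → (11, 1.333)
  2x_1 + 3x_2 = 26 and x_1 = 0 → (0, 8.667)

Evaluating z = -3x_1 + 5x_2 at each vertex:
  (0, 0): z = 0
  (11, 0): z = -33
  (11, 1.333): z = -26.33
  (0, 8.667): z = 43.33

The minimum is at (11, 0) with z = -33.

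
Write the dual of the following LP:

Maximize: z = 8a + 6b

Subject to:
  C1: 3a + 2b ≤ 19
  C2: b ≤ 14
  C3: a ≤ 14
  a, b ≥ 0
Minimize: z = 19y1 + 14y2 + 14y3

Subject to:
  C1: -3y1 - y3 ≤ -8
  C2: -2y1 - y2 ≤ -6
  y1, y2, y3 ≥ 0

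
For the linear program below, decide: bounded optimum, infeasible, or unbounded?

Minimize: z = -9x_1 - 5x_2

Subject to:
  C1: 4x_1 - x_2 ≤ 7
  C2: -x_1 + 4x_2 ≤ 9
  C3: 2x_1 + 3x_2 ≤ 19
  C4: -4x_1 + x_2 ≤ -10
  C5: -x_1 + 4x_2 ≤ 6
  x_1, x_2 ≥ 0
C1 requires 4x_1 - x_2 ≤ 7, while C4 (-4x_1 + x_2 ≤ -10) is equivalent to 4x_1 - x_2 ≥ 10. Together they would need 10 ≤ 4x_1 - x_2 ≤ 7, which is impossible since 10 > 7. No point satisfies all constraints.

Infeasible: no point satisfies all constraints simultaneously.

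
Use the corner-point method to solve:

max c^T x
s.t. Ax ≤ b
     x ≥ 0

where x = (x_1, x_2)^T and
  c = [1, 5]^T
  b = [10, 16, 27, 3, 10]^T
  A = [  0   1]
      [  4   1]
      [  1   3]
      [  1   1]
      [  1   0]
Each vertex is the intersection of two constraint boundaries that also satisfies all remaining constraints:
  x_1 = 0 and x_2 = 0 → (0, 0)
  x_1 + x_2 = 3 and x_2 = 0 → (3, 0)
  x_1 + x_2 = 3 and x_1 = 0 → (0, 3)

Evaluating z = x_1 + 5x_2 at each vertex:
  (0, 0): z = 0
  (3, 0): z = 3
  (0, 3): z = 15

The maximum is at (0, 3) with z = 15.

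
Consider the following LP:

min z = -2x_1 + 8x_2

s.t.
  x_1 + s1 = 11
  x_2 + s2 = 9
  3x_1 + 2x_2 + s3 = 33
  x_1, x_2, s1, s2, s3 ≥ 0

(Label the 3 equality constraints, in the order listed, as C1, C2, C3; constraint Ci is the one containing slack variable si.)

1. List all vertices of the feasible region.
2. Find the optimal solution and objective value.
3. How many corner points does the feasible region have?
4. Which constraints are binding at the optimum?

1. (0, 0), (11, 0), (5, 9), (0, 9)
2. x_1 = 11, x_2 = 0, z = -22
3. 4
4. C1, C3, x_2 ≥ 0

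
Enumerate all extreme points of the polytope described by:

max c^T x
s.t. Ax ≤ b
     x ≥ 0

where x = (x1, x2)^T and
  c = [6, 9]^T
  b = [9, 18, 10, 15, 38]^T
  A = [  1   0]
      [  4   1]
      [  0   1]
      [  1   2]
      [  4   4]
Each vertex is the intersection of two constraint boundaries that also satisfies all remaining constraints:
  x1 = 0 and x2 = 0 → (0, 0)
  4x1 + x2 = 18 and x2 = 0 → (4.5, 0)
  4x1 + x2 = 18 and x1 + 2x2 = 15 → (3, 6)
  x1 + 2x2 = 15 and x1 = 0 → (0, 7.5)

Vertices: (0, 0), (4.5, 0), (3, 6), (0, 7.5)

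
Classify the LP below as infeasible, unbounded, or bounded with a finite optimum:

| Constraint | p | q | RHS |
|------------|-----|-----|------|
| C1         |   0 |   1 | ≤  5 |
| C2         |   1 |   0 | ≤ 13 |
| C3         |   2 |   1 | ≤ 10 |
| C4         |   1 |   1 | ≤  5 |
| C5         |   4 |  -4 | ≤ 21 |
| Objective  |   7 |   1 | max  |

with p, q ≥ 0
The point (5, 0) satisfies every constraint, so the LP is feasible; the constraints give p ≤ 13 and q ≤ 5, which with p, q ≥ 0 keep the feasible region inside a bounded box. A feasible, bounded LP attains a finite optimum at a vertex.

Evaluating z = 7p + q at each vertex:
  (0, 0): z = 0
  (5, 0): z = 35
  (0, 5): z = 5

The LP has an optimal solution: (5, 0) with z = 35.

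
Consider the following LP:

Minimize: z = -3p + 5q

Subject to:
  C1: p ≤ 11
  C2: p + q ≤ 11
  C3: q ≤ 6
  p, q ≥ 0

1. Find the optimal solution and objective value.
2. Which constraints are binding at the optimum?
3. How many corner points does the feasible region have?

1. p = 11, q = 0, z = -33
2. C1, C2, q ≥ 0
3. 4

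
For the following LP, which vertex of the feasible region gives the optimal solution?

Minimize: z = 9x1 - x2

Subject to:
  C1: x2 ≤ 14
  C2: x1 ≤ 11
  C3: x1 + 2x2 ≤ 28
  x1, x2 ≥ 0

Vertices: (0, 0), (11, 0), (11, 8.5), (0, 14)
Evaluating z = 9x1 - x2 at each vertex:
  (0, 0): z = 0
  (11, 0): z = 99
  (11, 8.5): z = 90.5
  (0, 14): z = -14

The smallest value is z = -14, attained at (0, 14).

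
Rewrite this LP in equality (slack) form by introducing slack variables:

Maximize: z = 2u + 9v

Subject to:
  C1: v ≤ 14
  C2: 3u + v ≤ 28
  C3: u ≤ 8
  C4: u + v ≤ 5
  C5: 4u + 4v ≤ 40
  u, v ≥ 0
max z = 2u + 9v

s.t.
  v + s1 = 14
  3u + v + s2 = 28
  u + s3 = 8
  u + v + s4 = 5
  4u + 4v + s5 = 40
  u, v, s1, s2, s3, s4, s5 ≥ 0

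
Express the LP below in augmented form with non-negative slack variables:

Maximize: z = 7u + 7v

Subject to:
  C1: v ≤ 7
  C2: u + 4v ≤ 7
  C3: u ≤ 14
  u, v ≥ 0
max z = 7u + 7v

s.t.
  v + s1 = 7
  u + 4v + s2 = 7
  u + s3 = 14
  u, v, s1, s2, s3 ≥ 0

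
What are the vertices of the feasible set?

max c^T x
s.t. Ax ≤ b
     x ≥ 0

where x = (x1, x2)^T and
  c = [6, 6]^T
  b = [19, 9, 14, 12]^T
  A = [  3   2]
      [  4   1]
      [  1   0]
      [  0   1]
Each vertex is the intersection of two constraint boundaries that also satisfies all remaining constraints:
  x1 = 0 and x2 = 0 → (0, 0)
  4x1 + x2 = 9 and x2 = 0 → (2.25, 0)
  4x1 + x2 = 9 and x1 = 0 → (0, 9)

Vertices: (0, 0), (2.25, 0), (0, 9)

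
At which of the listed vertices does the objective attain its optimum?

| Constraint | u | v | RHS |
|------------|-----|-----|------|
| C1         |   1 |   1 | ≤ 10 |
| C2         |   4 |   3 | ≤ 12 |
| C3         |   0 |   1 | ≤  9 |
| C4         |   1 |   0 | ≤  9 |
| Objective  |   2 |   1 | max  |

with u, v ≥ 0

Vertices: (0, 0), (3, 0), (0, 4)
Evaluating z = 2u + v at each vertex:
  (0, 0): z = 0
  (3, 0): z = 6
  (0, 4): z = 4

The largest value is z = 6, attained at (3, 0).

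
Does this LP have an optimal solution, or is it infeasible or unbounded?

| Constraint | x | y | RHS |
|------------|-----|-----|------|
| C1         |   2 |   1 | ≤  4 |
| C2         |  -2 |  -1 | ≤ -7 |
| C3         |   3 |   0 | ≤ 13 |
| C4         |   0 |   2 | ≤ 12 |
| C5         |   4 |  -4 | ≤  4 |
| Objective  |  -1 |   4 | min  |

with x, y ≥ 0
C1 requires 2x + y ≤ 4, while C2 (-2x - y ≤ -7) is equivalent to 2x + y ≥ 7. Together they would need 7 ≤ 2x + y ≤ 4, which is impossible since 7 > 4. No point satisfies all constraints.

The feasible region is empty; the LP is infeasible.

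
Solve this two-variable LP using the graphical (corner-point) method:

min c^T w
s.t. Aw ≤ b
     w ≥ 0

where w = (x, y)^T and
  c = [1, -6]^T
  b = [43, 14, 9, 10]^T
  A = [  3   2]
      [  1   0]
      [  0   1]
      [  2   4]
Each vertex is the intersection of two constraint boundaries that also satisfies all remaining constraints:
  x = 0 and y = 0 → (0, 0)
  2x + 4y = 10 and y = 0 → (5, 0)
  2x + 4y = 10 and x = 0 → (0, 2.5)

Evaluating z = x - 6y at each vertex:
  (0, 0): z = 0
  (5, 0): z = 5
  (0, 2.5): z = -15

The minimum is at (0, 2.5) with z = -15.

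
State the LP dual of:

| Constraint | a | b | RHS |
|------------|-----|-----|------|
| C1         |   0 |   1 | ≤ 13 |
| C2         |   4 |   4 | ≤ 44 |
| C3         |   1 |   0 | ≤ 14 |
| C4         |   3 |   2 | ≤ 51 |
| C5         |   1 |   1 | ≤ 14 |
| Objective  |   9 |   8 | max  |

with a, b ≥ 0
Minimize: z = 13y1 + 44y2 + 14y3 + 51y4 + 14y5

Subject to:
  C1: -4y2 - y3 - 3y4 - y5 ≤ -9
  C2: -y1 - 4y2 - 2y4 - y5 ≤ -8
  y1, y2, y3, y4, y5 ≥ 0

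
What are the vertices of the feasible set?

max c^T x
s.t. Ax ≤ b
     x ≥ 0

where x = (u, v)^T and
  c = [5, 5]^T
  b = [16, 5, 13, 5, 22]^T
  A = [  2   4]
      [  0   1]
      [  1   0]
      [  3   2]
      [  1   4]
Each vertex is the intersection of two constraint boundaries that also satisfies all remaining constraints:
  u = 0 and v = 0 → (0, 0)
  3u + 2v = 5 and v = 0 → (1.667, 0)
  3u + 2v = 5 and u = 0 → (0, 2.5)

Vertices: (0, 0), (1.667, 0), (0, 2.5)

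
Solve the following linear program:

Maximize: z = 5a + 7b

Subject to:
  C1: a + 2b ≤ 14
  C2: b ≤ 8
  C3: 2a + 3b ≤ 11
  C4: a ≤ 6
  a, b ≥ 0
a = 5.5, b = 0, z = 27.5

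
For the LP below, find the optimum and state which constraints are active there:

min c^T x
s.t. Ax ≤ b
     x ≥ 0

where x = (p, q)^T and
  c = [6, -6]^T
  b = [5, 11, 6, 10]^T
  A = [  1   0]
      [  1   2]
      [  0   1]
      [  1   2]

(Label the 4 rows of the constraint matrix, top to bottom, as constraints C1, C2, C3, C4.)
Optimal: p = 0, q = 5
Slack at optimum:
  C1: slack = 5
  C2: slack = 1
  C3: slack = 1
  C4: slack = 0 (binding)
  p ≥ 0: p = 0 (binding)
  q ≥ 0: q = 5
Binding constraints: C4, p ≥ 0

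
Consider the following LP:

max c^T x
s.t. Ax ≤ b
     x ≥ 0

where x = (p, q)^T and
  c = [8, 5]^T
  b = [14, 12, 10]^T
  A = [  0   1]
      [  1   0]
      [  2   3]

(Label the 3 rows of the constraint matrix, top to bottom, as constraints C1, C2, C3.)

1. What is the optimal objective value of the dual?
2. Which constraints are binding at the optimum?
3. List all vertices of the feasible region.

1. 40 (by strong duality, equal to the primal optimum)
2. C3, q ≥ 0
3. (0, 0), (5, 0), (0, 3.333)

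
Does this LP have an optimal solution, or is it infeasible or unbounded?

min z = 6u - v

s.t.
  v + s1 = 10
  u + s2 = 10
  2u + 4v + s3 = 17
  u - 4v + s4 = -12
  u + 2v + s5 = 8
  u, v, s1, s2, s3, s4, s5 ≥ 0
The point (0, 4) satisfies every constraint, so the LP is feasible; the constraints give u ≤ 10 and v ≤ 10, which with u, v ≥ 0 keep the feasible region inside a bounded box. A feasible, bounded LP attains a finite optimum at a vertex.

Bounded optimum: z* = -4 at (0, 4).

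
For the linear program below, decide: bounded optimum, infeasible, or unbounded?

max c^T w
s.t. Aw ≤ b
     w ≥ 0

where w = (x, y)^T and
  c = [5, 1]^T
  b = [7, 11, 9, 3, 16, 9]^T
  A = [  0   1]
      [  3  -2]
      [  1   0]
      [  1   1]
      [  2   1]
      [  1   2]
The point (3, 0) satisfies every constraint, so the LP is feasible; the constraints give x ≤ 9 and y ≤ 7, which with x, y ≥ 0 keep the feasible region inside a bounded box. A feasible, bounded LP attains a finite optimum at a vertex.

Bounded optimum: z* = 15 at (3, 0).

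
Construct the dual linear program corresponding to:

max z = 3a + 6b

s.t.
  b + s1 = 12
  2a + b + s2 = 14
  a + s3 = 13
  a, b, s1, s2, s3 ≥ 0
Minimize: z = 12y1 + 14y2 + 13y3

Subject to:
  C1: -2y2 - y3 ≤ -3
  C2: -y1 - y2 ≤ -6
  y1, y2, y3 ≥ 0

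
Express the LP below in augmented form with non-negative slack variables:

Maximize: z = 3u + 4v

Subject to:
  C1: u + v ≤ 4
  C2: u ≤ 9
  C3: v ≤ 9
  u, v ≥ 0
max z = 3u + 4v

s.t.
  u + v + s1 = 4
  u + s2 = 9
  v + s3 = 9
  u, v, s1, s2, s3 ≥ 0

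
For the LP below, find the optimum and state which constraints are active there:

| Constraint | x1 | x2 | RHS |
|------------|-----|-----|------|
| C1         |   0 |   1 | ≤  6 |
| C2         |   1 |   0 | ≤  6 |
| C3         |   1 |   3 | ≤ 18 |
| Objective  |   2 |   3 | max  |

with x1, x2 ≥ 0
Optimal: x1 = 6, x2 = 4
Slack at optimum:
  C1: slack = 2
  C2: slack = 0 (binding)
  C3: slack = 0 (binding)
  x1 ≥ 0: x1 = 6
  x2 ≥ 0: x2 = 4
Binding constraints: C2, C3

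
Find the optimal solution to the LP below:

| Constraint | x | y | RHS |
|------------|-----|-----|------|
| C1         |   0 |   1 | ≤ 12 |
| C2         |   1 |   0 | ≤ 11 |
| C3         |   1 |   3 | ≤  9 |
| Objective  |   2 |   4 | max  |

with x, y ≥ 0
x = 9, y = 0, z = 18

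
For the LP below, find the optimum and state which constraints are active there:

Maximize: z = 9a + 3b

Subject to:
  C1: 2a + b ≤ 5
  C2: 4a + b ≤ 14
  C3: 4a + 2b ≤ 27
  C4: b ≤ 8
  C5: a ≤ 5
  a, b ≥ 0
Optimal: a = 2.5, b = 0
Slack at optimum:
  C1: slack = 0 (binding)
  C2: slack = 4
  C3: slack = 17
  C4: slack = 8
  C5: slack = 2.5
  a ≥ 0: a = 2.5
  b ≥ 0: b = 0 (binding)
Binding constraints: C1, b ≥ 0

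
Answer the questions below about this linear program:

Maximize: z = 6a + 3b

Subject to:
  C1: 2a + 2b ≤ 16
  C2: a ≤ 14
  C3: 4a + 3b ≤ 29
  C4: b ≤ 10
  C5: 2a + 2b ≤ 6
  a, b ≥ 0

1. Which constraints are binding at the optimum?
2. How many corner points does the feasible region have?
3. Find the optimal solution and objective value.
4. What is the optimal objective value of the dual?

1. C5, b ≥ 0
2. 3
3. a = 3, b = 0, z = 18
4. 18 (by strong duality, equal to the primal optimum)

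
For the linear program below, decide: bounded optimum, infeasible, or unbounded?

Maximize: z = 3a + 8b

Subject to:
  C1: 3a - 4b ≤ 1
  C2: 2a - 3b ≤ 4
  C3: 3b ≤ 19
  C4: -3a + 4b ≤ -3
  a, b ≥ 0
C1 requires 3a - 4b ≤ 1, while C4 (-3a + 4b ≤ -3) is equivalent to 3a - 4b ≥ 3. Together they would need 3 ≤ 3a - 4b ≤ 1, which is impossible since 3 > 1. No point satisfies all constraints.

Infeasible: no point satisfies all constraints simultaneously.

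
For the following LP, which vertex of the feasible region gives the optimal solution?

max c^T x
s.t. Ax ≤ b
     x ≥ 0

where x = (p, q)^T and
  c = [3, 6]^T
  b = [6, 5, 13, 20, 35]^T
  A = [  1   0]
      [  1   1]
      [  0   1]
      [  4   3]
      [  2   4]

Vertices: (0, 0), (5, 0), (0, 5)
(0, 5) with z = 30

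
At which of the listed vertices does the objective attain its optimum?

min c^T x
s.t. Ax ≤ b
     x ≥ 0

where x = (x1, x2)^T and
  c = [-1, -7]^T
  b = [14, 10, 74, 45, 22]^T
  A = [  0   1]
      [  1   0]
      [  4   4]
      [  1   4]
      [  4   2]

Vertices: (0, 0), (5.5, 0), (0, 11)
(0, 11) with z = -77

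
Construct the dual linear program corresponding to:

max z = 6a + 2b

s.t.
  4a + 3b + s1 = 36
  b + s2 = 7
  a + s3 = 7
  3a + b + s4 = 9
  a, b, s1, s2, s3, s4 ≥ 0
Minimize: z = 36y1 + 7y2 + 7y3 + 9y4

Subject to:
  C1: -4y1 - y3 - 3y4 ≤ -6
  C2: -3y1 - y2 - y4 ≤ -2
  y1, y2, y3, y4 ≥ 0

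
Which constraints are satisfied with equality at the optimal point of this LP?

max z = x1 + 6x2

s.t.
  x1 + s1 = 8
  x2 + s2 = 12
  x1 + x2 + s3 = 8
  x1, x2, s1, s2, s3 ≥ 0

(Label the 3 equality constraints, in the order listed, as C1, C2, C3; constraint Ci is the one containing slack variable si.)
Optimal: x1 = 0, x2 = 8
Slack at optimum:
  C1: slack = 8
  C2: slack = 4
  C3: slack = 0 (binding)
  x1 ≥ 0: x1 = 0 (binding)
  x2 ≥ 0: x2 = 8
Binding constraints: C3, x1 ≥ 0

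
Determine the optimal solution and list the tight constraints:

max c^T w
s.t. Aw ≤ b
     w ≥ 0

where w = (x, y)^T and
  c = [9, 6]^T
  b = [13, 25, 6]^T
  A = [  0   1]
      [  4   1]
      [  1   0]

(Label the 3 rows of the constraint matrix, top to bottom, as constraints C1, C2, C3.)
Optimal: x = 3, y = 13
Slack at optimum:
  C1: slack = 0 (binding)
  C2: slack = 0 (binding)
  C3: slack = 3
  x ≥ 0: x = 3
  y ≥ 0: y = 13
Binding constraints: C1, C2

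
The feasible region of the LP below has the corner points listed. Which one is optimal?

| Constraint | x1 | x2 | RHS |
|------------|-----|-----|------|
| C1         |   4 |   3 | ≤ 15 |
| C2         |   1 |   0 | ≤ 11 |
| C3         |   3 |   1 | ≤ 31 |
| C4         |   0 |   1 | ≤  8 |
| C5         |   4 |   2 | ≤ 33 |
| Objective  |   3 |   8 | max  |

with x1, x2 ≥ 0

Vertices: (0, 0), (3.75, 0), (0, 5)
Evaluating z = 3x1 + 8x2 at each vertex:
  (0, 0): z = 0
  (3.75, 0): z = 11.25
  (0, 5): z = 40

The largest value is z = 40, attained at (0, 5).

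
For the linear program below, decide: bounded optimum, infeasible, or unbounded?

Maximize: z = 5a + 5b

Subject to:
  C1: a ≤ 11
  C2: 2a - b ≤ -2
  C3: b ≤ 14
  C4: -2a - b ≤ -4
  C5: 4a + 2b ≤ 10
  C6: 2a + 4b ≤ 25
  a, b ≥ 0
The point (0, 5) satisfies every constraint, so the LP is feasible; the constraints give a ≤ 11 and b ≤ 14, which with a, b ≥ 0 keep the feasible region inside a bounded box. A feasible, bounded LP attains a finite optimum at a vertex.

Evaluating z = 5a + 5b at each vertex:
  (0.5, 3): z = 17.5
  (0.75, 3.5): z = 21.25
  (0, 5): z = 25
  (0, 4): z = 20

Bounded optimum: z* = 25 at (0, 5).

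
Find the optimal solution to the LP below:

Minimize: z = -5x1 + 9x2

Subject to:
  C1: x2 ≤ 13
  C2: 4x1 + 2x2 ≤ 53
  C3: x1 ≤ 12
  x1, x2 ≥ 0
Each vertex is the intersection of two constraint boundaries that also satisfies all remaining constraints:
  x1 = 0 and x2 = 0 → (0, 0)
  x1 = 12 and x2 = 0 → (12, 0)
  4x1 + 2x2 = 53 and x1 = 12 → (12, 2.5)
  x2 = 13 and 4x1 + 2x2 = 53 → (6.75, 13)
  x2 = 13 and x1 = 0 → (0, 13)

Evaluating z = -5x1 + 9x2 at each vertex:
  (0, 0): z = 0
  (12, 0): z = -60
  (12, 2.5): z = -37.5
  (6.75, 13): z = 83.25
  (0, 13): z = 117

The minimum is at (12, 0) with z = -60.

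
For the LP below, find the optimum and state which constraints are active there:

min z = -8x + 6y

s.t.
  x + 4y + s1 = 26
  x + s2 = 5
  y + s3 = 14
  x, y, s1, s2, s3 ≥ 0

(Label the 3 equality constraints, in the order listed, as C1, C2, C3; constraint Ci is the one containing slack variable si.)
Optimal: x = 5, y = 0
Binding: C2, y ≥ 0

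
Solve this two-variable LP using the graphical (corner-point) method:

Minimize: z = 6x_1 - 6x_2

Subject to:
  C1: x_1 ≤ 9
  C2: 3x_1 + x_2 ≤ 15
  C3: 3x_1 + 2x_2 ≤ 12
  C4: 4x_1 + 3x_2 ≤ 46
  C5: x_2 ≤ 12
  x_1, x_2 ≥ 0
Each vertex is the intersection of two constraint boundaries that also satisfies all remaining constraints:
  x_1 = 0 and x_2 = 0 → (0, 0)
  3x_1 + 2x_2 = 12 and x_2 = 0 → (4, 0)
  3x_1 + 2x_2 = 12 and x_1 = 0 → (0, 6)

Evaluating z = 6x_1 - 6x_2 at each vertex:
  (0, 0): z = 0
  (4, 0): z = 24
  (0, 6): z = -36

The minimum is at (0, 6) with z = -36.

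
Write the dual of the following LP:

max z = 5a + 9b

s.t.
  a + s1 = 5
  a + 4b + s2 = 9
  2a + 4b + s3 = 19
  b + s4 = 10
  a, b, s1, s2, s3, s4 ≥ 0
Minimize: z = 5y1 + 9y2 + 19y3 + 10y4

Subject to:
  C1: -y1 - y2 - 2y3 ≤ -5
  C2: -4y2 - 4y3 - y4 ≤ -9
  y1, y2, y3, y4 ≥ 0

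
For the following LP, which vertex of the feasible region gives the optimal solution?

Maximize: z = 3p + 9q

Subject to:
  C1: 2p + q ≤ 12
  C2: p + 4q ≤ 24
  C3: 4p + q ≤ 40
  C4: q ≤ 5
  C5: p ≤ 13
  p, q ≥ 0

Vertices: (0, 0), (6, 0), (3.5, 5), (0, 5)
Evaluating z = 3p + 9q at each vertex:
  (0, 0): z = 0
  (6, 0): z = 18
  (3.5, 5): z = 55.5
  (0, 5): z = 45

The largest value is z = 55.5, attained at (3.5, 5).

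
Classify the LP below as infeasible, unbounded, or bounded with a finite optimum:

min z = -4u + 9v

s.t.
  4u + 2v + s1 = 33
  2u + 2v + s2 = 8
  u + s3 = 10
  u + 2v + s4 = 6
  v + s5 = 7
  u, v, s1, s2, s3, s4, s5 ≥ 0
The point (4, 0) satisfies every constraint, so the LP is feasible; the constraints give u ≤ 10 and v ≤ 7, which with u, v ≥ 0 keep the feasible region inside a bounded box. A feasible, bounded LP attains a finite optimum at a vertex.

Evaluating z = -4u + 9v at each vertex:
  (0, 0): z = 0
  (4, 0): z = -16
  (2, 2): z = 10
  (0, 3): z = 27

Feasible with finite optimum z* = -16 at (4, 0).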